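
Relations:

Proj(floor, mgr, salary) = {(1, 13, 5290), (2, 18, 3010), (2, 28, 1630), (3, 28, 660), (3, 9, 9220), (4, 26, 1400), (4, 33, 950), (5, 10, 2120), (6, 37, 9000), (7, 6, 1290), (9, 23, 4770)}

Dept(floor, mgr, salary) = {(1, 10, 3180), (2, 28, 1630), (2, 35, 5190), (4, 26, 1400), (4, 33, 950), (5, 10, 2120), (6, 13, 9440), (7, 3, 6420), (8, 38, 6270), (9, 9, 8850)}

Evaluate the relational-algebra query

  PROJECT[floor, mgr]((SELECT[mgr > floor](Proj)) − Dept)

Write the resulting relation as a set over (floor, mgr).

{(1, 13), (2, 18), (3, 28), (3, 9), (6, 37), (9, 23)}

Selection mgr > floor: {(1, 13, 5290), (2, 18, 3010), (2, 28, 1630), (3, 28, 660), (3, 9, 9220), (4, 26, 1400), (4, 33, 950), (5, 10, 2120), (6, 37, 9000), (9, 23, 4770)}
Taking the difference: {(1, 13, 5290), (2, 18, 3010), (3, 28, 660), (3, 9, 9220), (6, 37, 9000), (9, 23, 4770)}
Projecting to floor, mgr: {(1, 13), (2, 18), (3, 28), (3, 9), (6, 37), (9, 23)}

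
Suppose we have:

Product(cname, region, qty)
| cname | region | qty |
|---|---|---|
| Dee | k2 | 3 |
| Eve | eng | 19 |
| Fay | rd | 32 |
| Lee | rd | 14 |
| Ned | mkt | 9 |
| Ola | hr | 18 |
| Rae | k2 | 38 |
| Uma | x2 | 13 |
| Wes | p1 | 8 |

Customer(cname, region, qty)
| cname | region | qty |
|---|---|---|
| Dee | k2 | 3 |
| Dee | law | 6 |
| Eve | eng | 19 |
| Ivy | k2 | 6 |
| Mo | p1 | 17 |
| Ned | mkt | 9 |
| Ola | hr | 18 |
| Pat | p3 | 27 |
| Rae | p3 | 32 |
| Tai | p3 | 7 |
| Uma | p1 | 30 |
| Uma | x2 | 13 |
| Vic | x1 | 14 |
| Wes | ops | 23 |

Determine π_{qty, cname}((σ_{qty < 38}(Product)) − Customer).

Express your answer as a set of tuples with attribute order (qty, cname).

{(14, Lee), (32, Fay), (8, Wes)}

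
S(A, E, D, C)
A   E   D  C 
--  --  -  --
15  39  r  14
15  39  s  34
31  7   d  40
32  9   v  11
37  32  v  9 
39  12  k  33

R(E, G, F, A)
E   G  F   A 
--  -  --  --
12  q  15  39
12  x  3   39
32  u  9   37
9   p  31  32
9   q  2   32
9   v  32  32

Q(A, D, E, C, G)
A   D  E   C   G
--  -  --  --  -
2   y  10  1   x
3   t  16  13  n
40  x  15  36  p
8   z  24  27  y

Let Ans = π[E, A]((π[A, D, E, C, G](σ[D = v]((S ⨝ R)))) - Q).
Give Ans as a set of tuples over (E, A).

Joining S and R on A, E yields {(32, 9, v, 11, p, 31), (32, 9, v, 11, q, 2), (32, 9, v, 11, v, 32), (37, 32, v, 9, u, 9), (39, 12, k, 33, q, 15), (39, 12, k, 33, x, 3)}.
Selection D = v: {(32, 9, v, 11, p, 31), (32, 9, v, 11, q, 2), (32, 9, v, 11, v, 32), (37, 32, v, 9, u, 9)}
π[A, D, E, C, G]: project onto (A, D, E, C, G) → {(32, v, 9, 11, p), (32, v, 9, 11, q), (32, v, 9, 11, v), (37, v, 32, 9, u)}
Set difference of the two operands is {(32, v, 9, 11, p), (32, v, 9, 11, q), (32, v, 9, 11, v), (37, v, 32, 9, u)}.
π[E, A]: project onto (E, A) (2 duplicate(s) eliminated) → {(32, 37), (9, 32)}

{(32, 37), (9, 32)}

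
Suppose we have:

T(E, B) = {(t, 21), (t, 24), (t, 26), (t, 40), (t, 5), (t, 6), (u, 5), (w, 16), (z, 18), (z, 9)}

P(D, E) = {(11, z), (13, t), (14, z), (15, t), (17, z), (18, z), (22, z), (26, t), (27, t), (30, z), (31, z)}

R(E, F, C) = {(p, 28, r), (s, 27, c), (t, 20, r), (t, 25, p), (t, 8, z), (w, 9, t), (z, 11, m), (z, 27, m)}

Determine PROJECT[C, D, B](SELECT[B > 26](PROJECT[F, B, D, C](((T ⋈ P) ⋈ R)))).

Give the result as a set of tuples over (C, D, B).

{(p, 13, 40), (p, 15, 40), (p, 26, 40), (p, 27, 40), (r, 13, 40), (r, 15, 40), (r, 26, 40), (r, 27, 40), (z, 13, 40), (z, 15, 40), (z, 26, 40), (z, 27, 40)}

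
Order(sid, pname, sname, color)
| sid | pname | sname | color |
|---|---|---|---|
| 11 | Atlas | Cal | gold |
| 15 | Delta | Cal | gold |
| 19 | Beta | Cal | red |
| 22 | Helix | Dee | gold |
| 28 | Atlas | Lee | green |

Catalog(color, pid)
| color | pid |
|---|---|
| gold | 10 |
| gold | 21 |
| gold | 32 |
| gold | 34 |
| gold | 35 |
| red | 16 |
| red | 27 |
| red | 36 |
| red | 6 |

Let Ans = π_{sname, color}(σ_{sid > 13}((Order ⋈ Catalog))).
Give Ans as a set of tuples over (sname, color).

{(Cal, gold), (Cal, red), (Dee, gold)}

Joining Order and Catalog on color yields {(11, Atlas, Cal, gold, 10), (11, Atlas, Cal, gold, 21), (11, Atlas, Cal, gold, 32), (11, Atlas, Cal, gold, 34), (11, Atlas, Cal, gold, 35), (15, Delta, Cal, gold, 10), (15, Delta, Cal, gold, 21), (15, Delta, Cal, gold, 32), (15, Delta, Cal, gold, 34), (15, Delta, Cal, gold, 35), (19, Beta, Cal, red, 16), (19, Beta, Cal, red, 27), (19, Beta, Cal, red, 36), (19, Beta, Cal, red, 6), (22, Helix, Dee, gold, 10), (22, Helix, Dee, gold, 21), (22, Helix, Dee, gold, 32), (22, Helix, Dee, gold, 34), (22, Helix, Dee, gold, 35)}.
σ[sid > 13]: keep tuples satisfying sid > 13 → {(15, Delta, Cal, gold, 10), (15, Delta, Cal, gold, 21), (15, Delta, Cal, gold, 32), (15, Delta, Cal, gold, 34), (15, Delta, Cal, gold, 35), (19, Beta, Cal, red, 16), (19, Beta, Cal, red, 27), (19, Beta, Cal, red, 36), (19, Beta, Cal, red, 6), (22, Helix, Dee, gold, 10), (22, Helix, Dee, gold, 21), (22, Helix, Dee, gold, 32), (22, Helix, Dee, gold, 34), (22, Helix, Dee, gold, 35)}
Projecting to sname, color (11 duplicate(s) eliminated): {(Cal, gold), (Cal, red), (Dee, gold)}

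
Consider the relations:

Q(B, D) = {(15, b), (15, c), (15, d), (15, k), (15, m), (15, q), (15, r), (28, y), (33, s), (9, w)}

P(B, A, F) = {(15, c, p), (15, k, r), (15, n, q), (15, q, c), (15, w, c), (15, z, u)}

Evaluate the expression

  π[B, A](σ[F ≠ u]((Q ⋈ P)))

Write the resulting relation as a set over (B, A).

Joining Q and P on B yields {(15, b, c, p), (15, b, k, r), (15, b, n, q), (15, b, q, c), (15, b, w, c), (15, b, z, u), (15, c, c, p), (15, c, k, r), (15, c, n, q), (15, c, q, c), (15, c, w, c), (15, c, z, u), (15, d, c, p), (15, d, k, r), (15, d, n, q), (15, d, q, c), (15, d, w, c), (15, d, z, u), (15, k, c, p), (15, k, k, r), (15, k, n, q), (15, k, q, c), (15, k, w, c), (15, k, z, u), (15, m, c, p), (15, m, k, r), (15, m, n, q), (15, m, q, c), (15, m, w, c), (15, m, z, u), (15, q, c, p), (15, q, k, r), (15, q, n, q), (15, q, q, c), (15, q, w, c), (15, q, z, u), (15, r, c, p), (15, r, k, r), (15, r, n, q), (15, r, q, c), (15, r, w, c), (15, r, z, u)}.
Apply σ_{F ≠ u}; surviving tuples: {(15, b, c, p), (15, b, k, r), (15, b, n, q), (15, b, q, c), (15, b, w, c), (15, c, c, p), (15, c, k, r), (15, c, n, q), (15, c, q, c), (15, c, w, c), (15, d, c, p), (15, d, k, r), (15, d, n, q), (15, d, q, c), (15, d, w, c), (15, k, c, p), (15, k, k, r), (15, k, n, q), (15, k, q, c), (15, k, w, c), (15, m, c, p), (15, m, k, r), (15, m, n, q), (15, m, q, c), (15, m, w, c), (15, q, c, p), (15, q, k, r), (15, q, n, q), (15, q, q, c), (15, q, w, c), (15, r, c, p), (15, r, k, r), (15, r, n, q), (15, r, q, c), (15, r, w, c)}
Projecting to B, A (30 duplicate(s) eliminated): {(15, c), (15, k), (15, n), (15, q), (15, w)}

{(15, c), (15, k), (15, n), (15, q), (15, w)}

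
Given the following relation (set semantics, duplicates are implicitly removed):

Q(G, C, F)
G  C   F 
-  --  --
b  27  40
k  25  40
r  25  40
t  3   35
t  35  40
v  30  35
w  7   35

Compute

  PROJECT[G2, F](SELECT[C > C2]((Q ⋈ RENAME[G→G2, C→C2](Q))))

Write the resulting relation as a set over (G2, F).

{(b, 40), (k, 40), (r, 40), (t, 35), (w, 35)}

ρ[G→G2, C→C2]: schema becomes (G2, C2, F); tuples unchanged.
Natural join on F: {(b, 27, 40, b, 27), (b, 27, 40, k, 25), (b, 27, 40, r, 25), (b, 27, 40, t, 35), (k, 25, 40, b, 27), (k, 25, 40, k, 25), (k, 25, 40, r, 25), (k, 25, 40, t, 35), (r, 25, 40, b, 27), (r, 25, 40, k, 25), (r, 25, 40, r, 25), (r, 25, 40, t, 35), (t, 3, 35, t, 3), (t, 3, 35, v, 30), (t, 3, 35, w, 7), (t, 35, 40, b, 27), (t, 35, 40, k, 25), (t, 35, 40, r, 25), (t, 35, 40, t, 35), (v, 30, 35, t, 3), (v, 30, 35, v, 30), (v, 30, 35, w, 7), (w, 7, 35, t, 3), (w, 7, 35, v, 30), (w, 7, 35, w, 7)}
Apply σ_{C > C2}; surviving tuples: {(b, 27, 40, k, 25), (b, 27, 40, r, 25), (t, 35, 40, b, 27), (t, 35, 40, k, 25), (t, 35, 40, r, 25), (v, 30, 35, t, 3), (v, 30, 35, w, 7), (w, 7, 35, t, 3)}
Projecting to G2, F (3 duplicate(s) eliminated): {(b, 40), (k, 40), (r, 40), (t, 35), (w, 35)}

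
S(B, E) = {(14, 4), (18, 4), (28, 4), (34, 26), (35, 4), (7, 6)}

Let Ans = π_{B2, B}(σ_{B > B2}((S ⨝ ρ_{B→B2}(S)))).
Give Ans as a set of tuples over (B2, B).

{(14, 18), (14, 28), (14, 35), (18, 28), (18, 35), (28, 35)}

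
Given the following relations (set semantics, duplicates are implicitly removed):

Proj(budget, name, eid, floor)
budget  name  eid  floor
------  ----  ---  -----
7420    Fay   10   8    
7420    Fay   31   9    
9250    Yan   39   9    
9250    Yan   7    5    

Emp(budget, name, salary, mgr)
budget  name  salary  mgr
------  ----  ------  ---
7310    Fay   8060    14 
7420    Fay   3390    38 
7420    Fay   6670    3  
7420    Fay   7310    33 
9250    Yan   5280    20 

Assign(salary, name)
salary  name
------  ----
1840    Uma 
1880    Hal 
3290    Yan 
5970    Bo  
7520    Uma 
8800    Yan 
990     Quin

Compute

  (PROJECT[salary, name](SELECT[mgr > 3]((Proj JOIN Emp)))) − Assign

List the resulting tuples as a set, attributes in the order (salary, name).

{(3390, Fay), (5280, Yan), (7310, Fay)}

Joining Proj and Emp on budget, name yields {(7420, Fay, 10, 8, 3390, 38), (7420, Fay, 10, 8, 6670, 3), (7420, Fay, 10, 8, 7310, 33), (7420, Fay, 31, 9, 3390, 38), (7420, Fay, 31, 9, 6670, 3), (7420, Fay, 31, 9, 7310, 33), (9250, Yan, 39, 9, 5280, 20), (9250, Yan, 7, 5, 5280, 20)}.
Apply σ_{mgr > 3}; surviving tuples: {(7420, Fay, 10, 8, 3390, 38), (7420, Fay, 10, 8, 7310, 33), (7420, Fay, 31, 9, 3390, 38), (7420, Fay, 31, 9, 7310, 33), (9250, Yan, 39, 9, 5280, 20), (9250, Yan, 7, 5, 5280, 20)}
π[salary, name]: project onto (salary, name) (3 duplicate(s) eliminated) → {(3390, Fay), (5280, Yan), (7310, Fay)}
Taking the difference: {(3390, Fay), (5280, Yan), (7310, Fay)}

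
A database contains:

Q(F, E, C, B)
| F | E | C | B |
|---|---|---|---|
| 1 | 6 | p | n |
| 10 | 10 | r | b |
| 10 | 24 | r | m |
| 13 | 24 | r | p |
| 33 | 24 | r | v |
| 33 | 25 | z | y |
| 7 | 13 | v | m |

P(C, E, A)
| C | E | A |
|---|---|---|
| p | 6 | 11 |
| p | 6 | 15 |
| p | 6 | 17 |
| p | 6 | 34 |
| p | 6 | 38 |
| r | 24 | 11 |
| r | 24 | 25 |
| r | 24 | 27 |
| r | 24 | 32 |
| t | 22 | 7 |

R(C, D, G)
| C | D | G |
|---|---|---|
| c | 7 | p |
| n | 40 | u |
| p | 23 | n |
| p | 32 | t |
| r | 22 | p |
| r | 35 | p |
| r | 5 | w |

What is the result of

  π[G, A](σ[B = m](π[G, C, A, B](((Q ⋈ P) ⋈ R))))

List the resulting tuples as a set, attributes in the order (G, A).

Q ⋈ P (natural join on E, C): {(1, 6, p, n, 11), (1, 6, p, n, 15), (1, 6, p, n, 17), (1, 6, p, n, 34), (1, 6, p, n, 38), (10, 24, r, m, 11), (10, 24, r, m, 25), (10, 24, r, m, 27), (10, 24, r, m, 32), (13, 24, r, p, 11), (13, 24, r, p, 25), (13, 24, r, p, 27), (13, 24, r, p, 32), (33, 24, r, v, 11), (33, 24, r, v, 25), (33, 24, r, v, 27), (33, 24, r, v, 32)}
(Q ⋈ P) ⋈ R (natural join on C): {(1, 6, p, n, 11, 23, n), (1, 6, p, n, 11, 32, t), (1, 6, p, n, 15, 23, n), (1, 6, p, n, 15, 32, t), (1, 6, p, n, 17, 23, n), (1, 6, p, n, 17, 32, t), (1, 6, p, n, 34, 23, n), (1, 6, p, n, 34, 32, t), (1, 6, p, n, 38, 23, n), (1, 6, p, n, 38, 32, t), (10, 24, r, m, 11, 22, p), (10, 24, r, m, 11, 35, p), (10, 24, r, m, 11, 5, w), (10, 24, r, m, 25, 22, p), (10, 24, r, m, 25, 35, p), (10, 24, r, m, 25, 5, w), (10, 24, r, m, 27, 22, p), (10, 24, r, m, 27, 35, p), (10, 24, r, m, 27, 5, w), (10, 24, r, m, 32, 22, p), (10, 24, r, m, 32, 35, p), (10, 24, r, m, 32, 5, w), (13, 24, r, p, 11, 22, p), (13, 24, r, p, 11, 35, p), (13, 24, r, p, 11, 5, w), (13, 24, r, p, 25, 22, p), (13, 24, r, p, 25, 35, p), (13, 24, r, p, 25, 5, w), (13, 24, r, p, 27, 22, p), (13, 24, r, p, 27, 35, p), (13, 24, r, p, 27, 5, w), (13, 24, r, p, 32, 22, p), (13, 24, r, p, 32, 35, p), (13, 24, r, p, 32, 5, w), (33, 24, r, v, 11, 22, p), (33, 24, r, v, 11, 35, p), (33, 24, r, v, 11, 5, w), (33, 24, r, v, 25, 22, p), (33, 24, r, v, 25, 35, p), (33, 24, r, v, 25, 5, w), (33, 24, r, v, 27, 22, p), (33, 24, r, v, 27, 35, p), (33, 24, r, v, 27, 5, w), (33, 24, r, v, 32, 22, p), (33, 24, r, v, 32, 35, p), (33, 24, r, v, 32, 5, w)}
π[G, C, A, B]: project onto (G, C, A, B) (12 duplicate(s) eliminated) → {(n, p, 11, n), (n, p, 15, n), (n, p, 17, n), (n, p, 34, n), (n, p, 38, n), (p, r, 11, m), (p, r, 11, p), (p, r, 11, v), (p, r, 25, m), (p, r, 25, p), (p, r, 25, v), (p, r, 27, m), (p, r, 27, p), (p, r, 27, v), (p, r, 32, m), (p, r, 32, p), (p, r, 32, v), (t, p, 11, n), (t, p, 15, n), (t, p, 17, n), (t, p, 34, n), (t, p, 38, n), (w, r, 11, m), (w, r, 11, p), (w, r, 11, v), (w, r, 25, m), (w, r, 25, p), (w, r, 25, v), (w, r, 27, m), (w, r, 27, p), (w, r, 27, v), (w, r, 32, m), (w, r, 32, p), (w, r, 32, v)}
Filtering on B = m leaves {(p, r, 11, m), (p, r, 25, m), (p, r, 27, m), (p, r, 32, m), (w, r, 11, m), (w, r, 25, m), (w, r, 27, m), (w, r, 32, m)}.
π[G, A]: project onto (G, A) → {(p, 11), (p, 25), (p, 27), (p, 32), (w, 11), (w, 25), (w, 27), (w, 32)}

{(p, 11), (p, 25), (p, 27), (p, 32), (w, 11), (w, 25), (w, 27), (w, 32)}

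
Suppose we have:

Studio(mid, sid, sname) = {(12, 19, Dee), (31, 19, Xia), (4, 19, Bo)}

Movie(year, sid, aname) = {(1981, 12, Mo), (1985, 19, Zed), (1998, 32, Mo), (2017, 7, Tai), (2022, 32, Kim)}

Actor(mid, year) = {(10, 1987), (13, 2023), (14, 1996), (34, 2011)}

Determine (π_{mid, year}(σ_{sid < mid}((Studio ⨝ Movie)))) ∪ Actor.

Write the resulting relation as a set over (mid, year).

{(10, 1987), (13, 2023), (14, 1996), (31, 1985), (34, 2011)}

Joining Studio and Movie on sid yields {(12, 19, Dee, 1985, Zed), (31, 19, Xia, 1985, Zed), (4, 19, Bo, 1985, Zed)}.
Apply σ_{sid < mid}; surviving tuples: {(31, 19, Xia, 1985, Zed)}
π[mid, year]: project onto (mid, year) → {(31, 1985)}
Union: {(31, 1985)} with {(10, 1987), (13, 2023), (14, 1996), (34, 2011)} → {(10, 1987), (13, 2023), (14, 1996), (31, 1985), (34, 2011)}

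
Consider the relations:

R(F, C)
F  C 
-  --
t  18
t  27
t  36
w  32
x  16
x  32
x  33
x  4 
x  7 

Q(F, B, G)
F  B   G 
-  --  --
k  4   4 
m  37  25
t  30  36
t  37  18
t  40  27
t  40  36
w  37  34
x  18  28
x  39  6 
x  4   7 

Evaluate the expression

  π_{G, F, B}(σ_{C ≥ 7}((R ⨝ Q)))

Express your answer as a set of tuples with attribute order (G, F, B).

R ⋈ Q (natural join on F): {(t, 18, 30, 36), (t, 18, 37, 18), (t, 18, 40, 27), (t, 18, 40, 36), (t, 27, 30, 36), (t, 27, 37, 18), (t, 27, 40, 27), (t, 27, 40, 36), (t, 36, 30, 36), (t, 36, 37, 18), (t, 36, 40, 27), (t, 36, 40, 36), (w, 32, 37, 34), (x, 16, 18, 28), (x, 16, 39, 6), (x, 16, 4, 7), (x, 32, 18, 28), (x, 32, 39, 6), (x, 32, 4, 7), (x, 33, 18, 28), (x, 33, 39, 6), (x, 33, 4, 7), (x, 4, 18, 28), (x, 4, 39, 6), (x, 4, 4, 7), (x, 7, 18, 28), (x, 7, 39, 6), (x, 7, 4, 7)}
σ[C ≥ 7]: keep tuples satisfying C ≥ 7 → {(t, 18, 30, 36), (t, 18, 37, 18), (t, 18, 40, 27), (t, 18, 40, 36), (t, 27, 30, 36), (t, 27, 37, 18), (t, 27, 40, 27), (t, 27, 40, 36), (t, 36, 30, 36), (t, 36, 37, 18), (t, 36, 40, 27), (t, 36, 40, 36), (w, 32, 37, 34), (x, 16, 18, 28), (x, 16, 39, 6), (x, 16, 4, 7), (x, 32, 18, 28), (x, 32, 39, 6), (x, 32, 4, 7), (x, 33, 18, 28), (x, 33, 39, 6), (x, 33, 4, 7), (x, 7, 18, 28), (x, 7, 39, 6), (x, 7, 4, 7)}
Keep only column(s) G, F, B (17 duplicate(s) eliminated): {(18, t, 37), (27, t, 40), (28, x, 18), (34, w, 37), (36, t, 30), (36, t, 40), (6, x, 39), (7, x, 4)}

{(18, t, 37), (27, t, 40), (28, x, 18), (34, w, 37), (36, t, 30), (36, t, 40), (6, x, 39), (7, x, 4)}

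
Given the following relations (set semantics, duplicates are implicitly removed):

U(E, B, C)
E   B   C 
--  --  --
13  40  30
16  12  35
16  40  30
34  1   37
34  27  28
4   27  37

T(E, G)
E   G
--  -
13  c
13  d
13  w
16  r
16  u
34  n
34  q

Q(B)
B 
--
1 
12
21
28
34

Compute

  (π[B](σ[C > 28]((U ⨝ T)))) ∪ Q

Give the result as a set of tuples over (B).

{1, 12, 21, 28, 34, 40}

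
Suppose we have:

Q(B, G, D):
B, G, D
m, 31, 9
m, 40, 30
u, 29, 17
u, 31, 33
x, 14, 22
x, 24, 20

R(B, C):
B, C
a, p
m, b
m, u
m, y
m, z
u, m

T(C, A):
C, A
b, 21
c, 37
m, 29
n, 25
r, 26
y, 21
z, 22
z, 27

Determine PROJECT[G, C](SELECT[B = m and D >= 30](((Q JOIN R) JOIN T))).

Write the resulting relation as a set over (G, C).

Q ⋈ R (natural join on B): {(m, 31, 9, b), (m, 31, 9, u), (m, 31, 9, y), (m, 31, 9, z), (m, 40, 30, b), (m, 40, 30, u), (m, 40, 30, y), (m, 40, 30, z), (u, 29, 17, m), (u, 31, 33, m)}
(Q JOIN R) ⋈ T (natural join on C): {(m, 31, 9, b, 21), (m, 31, 9, y, 21), (m, 31, 9, z, 22), (m, 31, 9, z, 27), (m, 40, 30, b, 21), (m, 40, 30, y, 21), (m, 40, 30, z, 22), (m, 40, 30, z, 27), (u, 29, 17, m, 29), (u, 31, 33, m, 29)}
Apply σ_{B = m and D >= 30}; surviving tuples: {(m, 40, 30, b, 21), (m, 40, 30, y, 21), (m, 40, 30, z, 22), (m, 40, 30, z, 27)}
π[G, C]: project onto (G, C) (1 duplicate(s) eliminated) → {(40, b), (40, y), (40, z)}

{(40, b), (40, y), (40, z)}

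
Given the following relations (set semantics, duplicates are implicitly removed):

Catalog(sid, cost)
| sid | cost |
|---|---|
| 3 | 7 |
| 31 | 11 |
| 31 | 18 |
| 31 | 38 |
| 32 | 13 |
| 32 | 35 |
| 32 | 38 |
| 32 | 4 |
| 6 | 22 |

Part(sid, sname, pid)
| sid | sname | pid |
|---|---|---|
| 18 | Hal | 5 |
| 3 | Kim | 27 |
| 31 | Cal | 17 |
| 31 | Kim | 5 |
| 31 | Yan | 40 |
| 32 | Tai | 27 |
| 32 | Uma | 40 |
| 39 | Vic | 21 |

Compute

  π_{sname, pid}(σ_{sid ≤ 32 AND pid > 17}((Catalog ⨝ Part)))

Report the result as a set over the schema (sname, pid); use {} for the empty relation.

{(Kim, 27), (Tai, 27), (Uma, 40), (Yan, 40)}

Catalog ⋈ Part (natural join on sid): {(3, 7, Kim, 27), (31, 11, Cal, 17), (31, 11, Kim, 5), (31, 11, Yan, 40), (31, 18, Cal, 17), (31, 18, Kim, 5), (31, 18, Yan, 40), (31, 38, Cal, 17), (31, 38, Kim, 5), (31, 38, Yan, 40), (32, 13, Tai, 27), (32, 13, Uma, 40), (32, 35, Tai, 27), (32, 35, Uma, 40), (32, 38, Tai, 27), (32, 38, Uma, 40), (32, 4, Tai, 27), (32, 4, Uma, 40)}
Apply σ_{sid ≤ 32 AND pid > 17}; surviving tuples: {(3, 7, Kim, 27), (31, 11, Yan, 40), (31, 18, Yan, 40), (31, 38, Yan, 40), (32, 13, Tai, 27), (32, 13, Uma, 40), (32, 35, Tai, 27), (32, 35, Uma, 40), (32, 38, Tai, 27), (32, 38, Uma, 40), (32, 4, Tai, 27), (32, 4, Uma, 40)}
Projecting to sname, pid (8 duplicate(s) eliminated): {(Kim, 27), (Tai, 27), (Uma, 40), (Yan, 40)}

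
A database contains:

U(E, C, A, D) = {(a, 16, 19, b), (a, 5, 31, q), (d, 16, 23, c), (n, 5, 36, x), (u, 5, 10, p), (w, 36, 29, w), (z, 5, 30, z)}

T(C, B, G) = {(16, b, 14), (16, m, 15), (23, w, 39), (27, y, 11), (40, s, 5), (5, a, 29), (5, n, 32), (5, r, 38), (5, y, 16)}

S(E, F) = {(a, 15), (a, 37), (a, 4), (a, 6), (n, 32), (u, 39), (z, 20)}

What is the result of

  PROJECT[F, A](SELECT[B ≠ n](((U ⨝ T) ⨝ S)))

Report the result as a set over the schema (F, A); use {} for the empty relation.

U ⋈ T (natural join on C): {(a, 16, 19, b, b, 14), (a, 16, 19, b, m, 15), (a, 5, 31, q, a, 29), (a, 5, 31, q, n, 32), (a, 5, 31, q, r, 38), (a, 5, 31, q, y, 16), (d, 16, 23, c, b, 14), (d, 16, 23, c, m, 15), (n, 5, 36, x, a, 29), (n, 5, 36, x, n, 32), (n, 5, 36, x, r, 38), (n, 5, 36, x, y, 16), (u, 5, 10, p, a, 29), (u, 5, 10, p, n, 32), (u, 5, 10, p, r, 38), (u, 5, 10, p, y, 16), (z, 5, 30, z, a, 29), (z, 5, 30, z, n, 32), (z, 5, 30, z, r, 38), (z, 5, 30, z, y, 16)}
(U ⨝ T) ⋈ S (natural join on E): {(a, 16, 19, b, b, 14, 15), (a, 16, 19, b, b, 14, 37), (a, 16, 19, b, b, 14, 4), (a, 16, 19, b, b, 14, 6), (a, 16, 19, b, m, 15, 15), (a, 16, 19, b, m, 15, 37), (a, 16, 19, b, m, 15, 4), (a, 16, 19, b, m, 15, 6), (a, 5, 31, q, a, 29, 15), (a, 5, 31, q, a, 29, 37), (a, 5, 31, q, a, 29, 4), (a, 5, 31, q, a, 29, 6), (a, 5, 31, q, n, 32, 15), (a, 5, 31, q, n, 32, 37), (a, 5, 31, q, n, 32, 4), (a, 5, 31, q, n, 32, 6), (a, 5, 31, q, r, 38, 15), (a, 5, 31, q, r, 38, 37), (a, 5, 31, q, r, 38, 4), (a, 5, 31, q, r, 38, 6), (a, 5, 31, q, y, 16, 15), (a, 5, 31, q, y, 16, 37), (a, 5, 31, q, y, 16, 4), (a, 5, 31, q, y, 16, 6), (n, 5, 36, x, a, 29, 32), (n, 5, 36, x, n, 32, 32), (n, 5, 36, x, r, 38, 32), (n, 5, 36, x, y, 16, 32), (u, 5, 10, p, a, 29, 39), (u, 5, 10, p, n, 32, 39), (u, 5, 10, p, r, 38, 39), (u, 5, 10, p, y, 16, 39), (z, 5, 30, z, a, 29, 20), (z, 5, 30, z, n, 32, 20), (z, 5, 30, z, r, 38, 20), (z, 5, 30, z, y, 16, 20)}
Apply σ_{B ≠ n}; surviving tuples: {(a, 16, 19, b, b, 14, 15), (a, 16, 19, b, b, 14, 37), (a, 16, 19, b, b, 14, 4), (a, 16, 19, b, b, 14, 6), (a, 16, 19, b, m, 15, 15), (a, 16, 19, b, m, 15, 37), (a, 16, 19, b, m, 15, 4), (a, 16, 19, b, m, 15, 6), (a, 5, 31, q, a, 29, 15), (a, 5, 31, q, a, 29, 37), (a, 5, 31, q, a, 29, 4), (a, 5, 31, q, a, 29, 6), (a, 5, 31, q, r, 38, 15), (a, 5, 31, q, r, 38, 37), (a, 5, 31, q, r, 38, 4), (a, 5, 31, q, r, 38, 6), (a, 5, 31, q, y, 16, 15), (a, 5, 31, q, y, 16, 37), (a, 5, 31, q, y, 16, 4), (a, 5, 31, q, y, 16, 6), (n, 5, 36, x, a, 29, 32), (n, 5, 36, x, r, 38, 32), (n, 5, 36, x, y, 16, 32), (u, 5, 10, p, a, 29, 39), (u, 5, 10, p, r, 38, 39), (u, 5, 10, p, y, 16, 39), (z, 5, 30, z, a, 29, 20), (z, 5, 30, z, r, 38, 20), (z, 5, 30, z, y, 16, 20)}
Projecting to F, A (18 duplicate(s) eliminated): {(15, 19), (15, 31), (20, 30), (32, 36), (37, 19), (37, 31), (39, 10), (4, 19), (4, 31), (6, 19), (6, 31)}

{(15, 19), (15, 31), (20, 30), (32, 36), (37, 19), (37, 31), (39, 10), (4, 19), (4, 31), (6, 19), (6, 31)}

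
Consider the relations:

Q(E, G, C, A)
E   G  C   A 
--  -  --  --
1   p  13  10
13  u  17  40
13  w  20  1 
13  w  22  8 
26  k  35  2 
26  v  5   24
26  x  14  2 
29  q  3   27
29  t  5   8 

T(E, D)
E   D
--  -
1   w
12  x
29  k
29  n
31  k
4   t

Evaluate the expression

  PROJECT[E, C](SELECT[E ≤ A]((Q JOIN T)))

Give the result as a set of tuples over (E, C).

{(1, 13)}

Joining Q and T on E yields {(1, p, 13, 10, w), (29, q, 3, 27, k), (29, q, 3, 27, n), (29, t, 5, 8, k), (29, t, 5, 8, n)}.
Filtering on E ≤ A leaves {(1, p, 13, 10, w)}.
π[E, C]: project onto (E, C) → {(1, 13)}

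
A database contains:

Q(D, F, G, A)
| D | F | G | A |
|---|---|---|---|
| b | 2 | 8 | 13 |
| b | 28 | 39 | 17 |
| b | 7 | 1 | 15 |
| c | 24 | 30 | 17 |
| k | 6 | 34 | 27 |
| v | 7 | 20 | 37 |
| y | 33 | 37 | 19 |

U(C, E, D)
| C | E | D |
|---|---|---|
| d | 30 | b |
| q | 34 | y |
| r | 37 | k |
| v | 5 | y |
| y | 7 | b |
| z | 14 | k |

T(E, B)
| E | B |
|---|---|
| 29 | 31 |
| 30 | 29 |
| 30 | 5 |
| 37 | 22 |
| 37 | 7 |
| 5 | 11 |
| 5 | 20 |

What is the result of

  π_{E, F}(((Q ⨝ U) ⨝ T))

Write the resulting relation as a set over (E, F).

{(30, 2), (30, 28), (30, 7), (37, 6), (5, 33)}

Joining Q and U on D yields {(b, 2, 8, 13, d, 30), (b, 2, 8, 13, y, 7), (b, 28, 39, 17, d, 30), (b, 28, 39, 17, y, 7), (b, 7, 1, 15, d, 30), (b, 7, 1, 15, y, 7), (k, 6, 34, 27, r, 37), (k, 6, 34, 27, z, 14), (y, 33, 37, 19, q, 34), (y, 33, 37, 19, v, 5)}.
Joining (Q ⨝ U) and T on E yields {(b, 2, 8, 13, d, 30, 29), (b, 2, 8, 13, d, 30, 5), (b, 28, 39, 17, d, 30, 29), (b, 28, 39, 17, d, 30, 5), (b, 7, 1, 15, d, 30, 29), (b, 7, 1, 15, d, 30, 5), (k, 6, 34, 27, r, 37, 22), (k, 6, 34, 27, r, 37, 7), (y, 33, 37, 19, v, 5, 11), (y, 33, 37, 19, v, 5, 20)}.
π_{E, F} gives {(30, 2), (30, 28), (30, 7), (37, 6), (5, 33)} (5 duplicate(s) eliminated).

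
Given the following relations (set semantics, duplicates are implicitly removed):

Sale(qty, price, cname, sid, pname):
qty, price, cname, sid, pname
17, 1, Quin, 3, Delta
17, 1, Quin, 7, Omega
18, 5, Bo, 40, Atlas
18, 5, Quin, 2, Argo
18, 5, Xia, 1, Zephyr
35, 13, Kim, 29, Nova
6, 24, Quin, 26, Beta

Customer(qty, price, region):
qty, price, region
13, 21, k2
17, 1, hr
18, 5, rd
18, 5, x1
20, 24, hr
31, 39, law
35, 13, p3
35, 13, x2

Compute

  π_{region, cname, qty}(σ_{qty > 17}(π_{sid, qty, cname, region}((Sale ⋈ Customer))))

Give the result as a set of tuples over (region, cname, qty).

{(p3, Kim, 35), (rd, Bo, 18), (rd, Quin, 18), (rd, Xia, 18), (x1, Bo, 18), (x1, Quin, 18), (x1, Xia, 18), (x2, Kim, 35)}

Sale ⋈ Customer (natural join on qty, price): {(17, 1, Quin, 3, Delta, hr), (17, 1, Quin, 7, Omega, hr), (18, 5, Bo, 40, Atlas, rd), (18, 5, Bo, 40, Atlas, x1), (18, 5, Quin, 2, Argo, rd), (18, 5, Quin, 2, Argo, x1), (18, 5, Xia, 1, Zephyr, rd), (18, 5, Xia, 1, Zephyr, x1), (35, 13, Kim, 29, Nova, p3), (35, 13, Kim, 29, Nova, x2)}
Projecting to sid, qty, cname, region: {(1, 18, Xia, rd), (1, 18, Xia, x1), (2, 18, Quin, rd), (2, 18, Quin, x1), (29, 35, Kim, p3), (29, 35, Kim, x2), (3, 17, Quin, hr), (40, 18, Bo, rd), (40, 18, Bo, x1), (7, 17, Quin, hr)}
Selection qty > 17: {(1, 18, Xia, rd), (1, 18, Xia, x1), (2, 18, Quin, rd), (2, 18, Quin, x1), (29, 35, Kim, p3), (29, 35, Kim, x2), (40, 18, Bo, rd), (40, 18, Bo, x1)}
Projecting to region, cname, qty: {(p3, Kim, 35), (rd, Bo, 18), (rd, Quin, 18), (rd, Xia, 18), (x1, Bo, 18), (x1, Quin, 18), (x1, Xia, 18), (x2, Kim, 35)}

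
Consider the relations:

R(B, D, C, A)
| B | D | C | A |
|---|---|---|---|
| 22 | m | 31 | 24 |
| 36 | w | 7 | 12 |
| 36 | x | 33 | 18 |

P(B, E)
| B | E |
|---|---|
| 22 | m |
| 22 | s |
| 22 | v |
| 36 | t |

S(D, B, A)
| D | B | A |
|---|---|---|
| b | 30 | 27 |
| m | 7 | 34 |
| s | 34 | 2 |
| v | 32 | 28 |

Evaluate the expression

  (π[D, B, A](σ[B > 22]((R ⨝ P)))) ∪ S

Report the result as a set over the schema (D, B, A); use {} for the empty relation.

Natural join on B: {(22, m, 31, 24, m), (22, m, 31, 24, s), (22, m, 31, 24, v), (36, w, 7, 12, t), (36, x, 33, 18, t)}
Apply σ_{B > 22}; surviving tuples: {(36, w, 7, 12, t), (36, x, 33, 18, t)}
π[D, B, A]: project onto (D, B, A) → {(w, 36, 12), (x, 36, 18)}
Set union of the two operands is {(b, 30, 27), (m, 7, 34), (s, 34, 2), (v, 32, 28), (w, 36, 12), (x, 36, 18)}.

{(b, 30, 27), (m, 7, 34), (s, 34, 2), (v, 32, 28), (w, 36, 12), (x, 36, 18)}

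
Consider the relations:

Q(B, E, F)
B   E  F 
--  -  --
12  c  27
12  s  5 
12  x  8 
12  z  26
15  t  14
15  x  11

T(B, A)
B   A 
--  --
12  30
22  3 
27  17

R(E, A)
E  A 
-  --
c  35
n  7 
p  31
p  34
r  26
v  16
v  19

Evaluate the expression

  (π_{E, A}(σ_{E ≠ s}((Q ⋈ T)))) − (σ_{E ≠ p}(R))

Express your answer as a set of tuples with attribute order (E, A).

{(c, 30), (x, 30), (z, 30)}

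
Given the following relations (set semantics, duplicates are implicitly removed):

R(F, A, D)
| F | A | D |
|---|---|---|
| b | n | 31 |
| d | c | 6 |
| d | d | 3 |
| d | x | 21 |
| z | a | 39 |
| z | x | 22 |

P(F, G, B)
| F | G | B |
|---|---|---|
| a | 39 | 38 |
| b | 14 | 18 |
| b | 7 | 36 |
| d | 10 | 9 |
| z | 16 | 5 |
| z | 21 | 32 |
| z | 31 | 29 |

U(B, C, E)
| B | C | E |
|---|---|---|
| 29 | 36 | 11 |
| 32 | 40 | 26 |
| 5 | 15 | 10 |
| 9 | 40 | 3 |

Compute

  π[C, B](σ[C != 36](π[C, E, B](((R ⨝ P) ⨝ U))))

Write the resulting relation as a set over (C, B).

{(15, 5), (40, 32), (40, 9)}

R ⋈ P (natural join on F): {(b, n, 31, 14, 18), (b, n, 31, 7, 36), (d, c, 6, 10, 9), (d, d, 3, 10, 9), (d, x, 21, 10, 9), (z, a, 39, 16, 5), (z, a, 39, 21, 32), (z, a, 39, 31, 29), (z, x, 22, 16, 5), (z, x, 22, 21, 32), (z, x, 22, 31, 29)}
(R ⨝ P) ⋈ U (natural join on B): {(d, c, 6, 10, 9, 40, 3), (d, d, 3, 10, 9, 40, 3), (d, x, 21, 10, 9, 40, 3), (z, a, 39, 16, 5, 15, 10), (z, a, 39, 21, 32, 40, 26), (z, a, 39, 31, 29, 36, 11), (z, x, 22, 16, 5, 15, 10), (z, x, 22, 21, 32, 40, 26), (z, x, 22, 31, 29, 36, 11)}
π[C, E, B]: project onto (C, E, B) (5 duplicate(s) eliminated) → {(15, 10, 5), (36, 11, 29), (40, 26, 32), (40, 3, 9)}
Filtering on C != 36 leaves {(15, 10, 5), (40, 26, 32), (40, 3, 9)}.
π[C, B]: project onto (C, B) → {(15, 5), (40, 32), (40, 9)}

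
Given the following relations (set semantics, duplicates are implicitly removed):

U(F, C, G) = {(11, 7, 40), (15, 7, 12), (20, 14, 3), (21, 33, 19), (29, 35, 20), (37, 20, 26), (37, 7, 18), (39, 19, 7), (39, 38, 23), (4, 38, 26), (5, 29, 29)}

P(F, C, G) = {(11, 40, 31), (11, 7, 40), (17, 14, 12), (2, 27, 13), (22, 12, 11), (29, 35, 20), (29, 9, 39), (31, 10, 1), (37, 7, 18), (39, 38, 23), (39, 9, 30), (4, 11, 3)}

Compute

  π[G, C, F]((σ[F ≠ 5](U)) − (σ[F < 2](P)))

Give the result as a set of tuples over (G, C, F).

Apply σ_{F ≠ 5}; surviving tuples: {(11, 7, 40), (15, 7, 12), (20, 14, 3), (21, 33, 19), (29, 35, 20), (37, 20, 26), (37, 7, 18), (39, 19, 7), (39, 38, 23), (4, 38, 26)}
Apply σ_{F < 2}; surviving tuples: {}
Taking the difference: {(11, 7, 40), (15, 7, 12), (20, 14, 3), (21, 33, 19), (29, 35, 20), (37, 20, 26), (37, 7, 18), (39, 19, 7), (39, 38, 23), (4, 38, 26)}
Projecting to G, C, F: {(12, 7, 15), (18, 7, 37), (19, 33, 21), (20, 35, 29), (23, 38, 39), (26, 20, 37), (26, 38, 4), (3, 14, 20), (40, 7, 11), (7, 19, 39)}

{(12, 7, 15), (18, 7, 37), (19, 33, 21), (20, 35, 29), (23, 38, 39), (26, 20, 37), (26, 38, 4), (3, 14, 20), (40, 7, 11), (7, 19, 39)}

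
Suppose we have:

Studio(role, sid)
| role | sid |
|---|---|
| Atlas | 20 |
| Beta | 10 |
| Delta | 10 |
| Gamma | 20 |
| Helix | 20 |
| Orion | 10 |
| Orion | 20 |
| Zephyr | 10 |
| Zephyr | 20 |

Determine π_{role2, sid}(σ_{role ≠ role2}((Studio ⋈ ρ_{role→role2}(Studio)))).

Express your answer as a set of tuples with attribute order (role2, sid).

{(Atlas, 20), (Beta, 10), (Delta, 10), (Gamma, 20), (Helix, 20), (Orion, 10), (Orion, 20), (Zephyr, 10), (Zephyr, 20)}

ρ[role→role2]: schema becomes (role2, sid); tuples unchanged.
Natural join on sid: {(Atlas, 20, Atlas), (Atlas, 20, Gamma), (Atlas, 20, Helix), (Atlas, 20, Orion), (Atlas, 20, Zephyr), (Beta, 10, Beta), (Beta, 10, Delta), (Beta, 10, Orion), (Beta, 10, Zephyr), (Delta, 10, Beta), (Delta, 10, Delta), (Delta, 10, Orion), (Delta, 10, Zephyr), (Gamma, 20, Atlas), (Gamma, 20, Gamma), (Gamma, 20, Helix), (Gamma, 20, Orion), (Gamma, 20, Zephyr), (Helix, 20, Atlas), (Helix, 20, Gamma), (Helix, 20, Helix), (Helix, 20, Orion), (Helix, 20, Zephyr), (Orion, 10, Beta), (Orion, 10, Delta), (Orion, 10, Orion), (Orion, 10, Zephyr), (Orion, 20, Atlas), (Orion, 20, Gamma), (Orion, 20, Helix), (Orion, 20, Orion), (Orion, 20, Zephyr), (Zephyr, 10, Beta), (Zephyr, 10, Delta), (Zephyr, 10, Orion), (Zephyr, 10, Zephyr), (Zephyr, 20, Atlas), (Zephyr, 20, Gamma), (Zephyr, 20, Helix), (Zephyr, 20, Orion), (Zephyr, 20, Zephyr)}
Selection role ≠ role2: {(Atlas, 20, Gamma), (Atlas, 20, Helix), (Atlas, 20, Orion), (Atlas, 20, Zephyr), (Beta, 10, Delta), (Beta, 10, Orion), (Beta, 10, Zephyr), (Delta, 10, Beta), (Delta, 10, Orion), (Delta, 10, Zephyr), (Gamma, 20, Atlas), (Gamma, 20, Helix), (Gamma, 20, Orion), (Gamma, 20, Zephyr), (Helix, 20, Atlas), (Helix, 20, Gamma), (Helix, 20, Orion), (Helix, 20, Zephyr), (Orion, 10, Beta), (Orion, 10, Delta), (Orion, 10, Zephyr), (Orion, 20, Atlas), (Orion, 20, Gamma), (Orion, 20, Helix), (Orion, 20, Zephyr), (Zephyr, 10, Beta), (Zephyr, 10, Delta), (Zephyr, 10, Orion), (Zephyr, 20, Atlas), (Zephyr, 20, Gamma), (Zephyr, 20, Helix), (Zephyr, 20, Orion)}
π[role2, sid]: project onto (role2, sid) (23 duplicate(s) eliminated) → {(Atlas, 20), (Beta, 10), (Delta, 10), (Gamma, 20), (Helix, 20), (Orion, 10), (Orion, 20), (Zephyr, 10), (Zephyr, 20)}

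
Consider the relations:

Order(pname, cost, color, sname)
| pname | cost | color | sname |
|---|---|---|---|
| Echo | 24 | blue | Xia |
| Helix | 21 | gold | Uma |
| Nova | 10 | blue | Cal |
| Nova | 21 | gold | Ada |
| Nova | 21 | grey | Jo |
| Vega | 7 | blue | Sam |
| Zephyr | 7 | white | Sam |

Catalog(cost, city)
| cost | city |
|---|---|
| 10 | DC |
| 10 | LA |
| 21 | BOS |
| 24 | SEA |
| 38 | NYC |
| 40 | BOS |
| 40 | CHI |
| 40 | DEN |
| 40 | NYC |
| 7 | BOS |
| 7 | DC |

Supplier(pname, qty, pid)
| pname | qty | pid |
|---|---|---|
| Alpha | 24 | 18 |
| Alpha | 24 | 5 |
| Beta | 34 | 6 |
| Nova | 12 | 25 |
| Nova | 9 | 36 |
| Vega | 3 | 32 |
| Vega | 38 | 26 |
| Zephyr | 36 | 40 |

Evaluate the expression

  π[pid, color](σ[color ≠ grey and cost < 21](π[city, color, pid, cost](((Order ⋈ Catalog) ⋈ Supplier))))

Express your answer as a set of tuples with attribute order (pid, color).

Order ⋈ Catalog (natural join on cost): {(Echo, 24, blue, Xia, SEA), (Helix, 21, gold, Uma, BOS), (Nova, 10, blue, Cal, DC), (Nova, 10, blue, Cal, LA), (Nova, 21, gold, Ada, BOS), (Nova, 21, grey, Jo, BOS), (Vega, 7, blue, Sam, BOS), (Vega, 7, blue, Sam, DC), (Zephyr, 7, white, Sam, BOS), (Zephyr, 7, white, Sam, DC)}
(Order ⋈ Catalog) ⋈ Supplier (natural join on pname): {(Nova, 10, blue, Cal, DC, 12, 25), (Nova, 10, blue, Cal, DC, 9, 36), (Nova, 10, blue, Cal, LA, 12, 25), (Nova, 10, blue, Cal, LA, 9, 36), (Nova, 21, gold, Ada, BOS, 12, 25), (Nova, 21, gold, Ada, BOS, 9, 36), (Nova, 21, grey, Jo, BOS, 12, 25), (Nova, 21, grey, Jo, BOS, 9, 36), (Vega, 7, blue, Sam, BOS, 3, 32), (Vega, 7, blue, Sam, BOS, 38, 26), (Vega, 7, blue, Sam, DC, 3, 32), (Vega, 7, blue, Sam, DC, 38, 26), (Zephyr, 7, white, Sam, BOS, 36, 40), (Zephyr, 7, white, Sam, DC, 36, 40)}
π[city, color, pid, cost]: project onto (city, color, pid, cost) → {(BOS, blue, 26, 7), (BOS, blue, 32, 7), (BOS, gold, 25, 21), (BOS, gold, 36, 21), (BOS, grey, 25, 21), (BOS, grey, 36, 21), (BOS, white, 40, 7), (DC, blue, 25, 10), (DC, blue, 26, 7), (DC, blue, 32, 7), (DC, blue, 36, 10), (DC, white, 40, 7), (LA, blue, 25, 10), (LA, blue, 36, 10)}
Selection color ≠ grey and cost < 21: {(BOS, blue, 26, 7), (BOS, blue, 32, 7), (BOS, white, 40, 7), (DC, blue, 25, 10), (DC, blue, 26, 7), (DC, blue, 32, 7), (DC, blue, 36, 10), (DC, white, 40, 7), (LA, blue, 25, 10), (LA, blue, 36, 10)}
π[pid, color]: project onto (pid, color) (5 duplicate(s) eliminated) → {(25, blue), (26, blue), (32, blue), (36, blue), (40, white)}

{(25, blue), (26, blue), (32, blue), (36, blue), (40, white)}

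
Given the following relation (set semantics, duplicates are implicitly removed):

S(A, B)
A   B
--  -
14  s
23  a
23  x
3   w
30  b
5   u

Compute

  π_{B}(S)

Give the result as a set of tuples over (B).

{a, b, s, u, w, x}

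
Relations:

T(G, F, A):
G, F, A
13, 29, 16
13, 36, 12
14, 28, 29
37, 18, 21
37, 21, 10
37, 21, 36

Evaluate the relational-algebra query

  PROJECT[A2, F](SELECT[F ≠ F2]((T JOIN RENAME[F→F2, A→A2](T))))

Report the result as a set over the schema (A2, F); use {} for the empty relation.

{(10, 18), (12, 29), (16, 36), (21, 21), (36, 18)}

ρ[F→F2, A→A2]: schema becomes (G, F2, A2); tuples unchanged.
Joining T and RENAME[F→F2, A→A2](T) on G yields {(13, 29, 16, 29, 16), (13, 29, 16, 36, 12), (13, 36, 12, 29, 16), (13, 36, 12, 36, 12), (14, 28, 29, 28, 29), (37, 18, 21, 18, 21), (37, 18, 21, 21, 10), (37, 18, 21, 21, 36), (37, 21, 10, 18, 21), (37, 21, 10, 21, 10), (37, 21, 10, 21, 36), (37, 21, 36, 18, 21), (37, 21, 36, 21, 10), (37, 21, 36, 21, 36)}.
Apply σ_{F ≠ F2}; surviving tuples: {(13, 29, 16, 36, 12), (13, 36, 12, 29, 16), (37, 18, 21, 21, 10), (37, 18, 21, 21, 36), (37, 21, 10, 18, 21), (37, 21, 36, 18, 21)}
π_{A2, F} gives {(10, 18), (12, 29), (16, 36), (21, 21), (36, 18)} (1 duplicate(s) eliminated).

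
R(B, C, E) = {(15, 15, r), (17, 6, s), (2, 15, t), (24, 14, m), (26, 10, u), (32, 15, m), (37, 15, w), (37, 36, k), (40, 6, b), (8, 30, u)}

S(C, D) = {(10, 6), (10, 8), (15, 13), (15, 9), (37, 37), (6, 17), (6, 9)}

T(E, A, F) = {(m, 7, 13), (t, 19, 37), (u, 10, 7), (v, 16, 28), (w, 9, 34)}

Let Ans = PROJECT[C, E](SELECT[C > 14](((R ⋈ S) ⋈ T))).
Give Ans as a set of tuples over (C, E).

R ⋈ S (natural join on C): {(15, 15, r, 13), (15, 15, r, 9), (17, 6, s, 17), (17, 6, s, 9), (2, 15, t, 13), (2, 15, t, 9), (26, 10, u, 6), (26, 10, u, 8), (32, 15, m, 13), (32, 15, m, 9), (37, 15, w, 13), (37, 15, w, 9), (40, 6, b, 17), (40, 6, b, 9)}
(R ⋈ S) ⋈ T (natural join on E): {(2, 15, t, 13, 19, 37), (2, 15, t, 9, 19, 37), (26, 10, u, 6, 10, 7), (26, 10, u, 8, 10, 7), (32, 15, m, 13, 7, 13), (32, 15, m, 9, 7, 13), (37, 15, w, 13, 9, 34), (37, 15, w, 9, 9, 34)}
Filtering on C > 14 leaves {(2, 15, t, 13, 19, 37), (2, 15, t, 9, 19, 37), (32, 15, m, 13, 7, 13), (32, 15, m, 9, 7, 13), (37, 15, w, 13, 9, 34), (37, 15, w, 9, 9, 34)}.
π_{C, E} gives {(15, m), (15, t), (15, w)} (3 duplicate(s) eliminated).

{(15, m), (15, t), (15, w)}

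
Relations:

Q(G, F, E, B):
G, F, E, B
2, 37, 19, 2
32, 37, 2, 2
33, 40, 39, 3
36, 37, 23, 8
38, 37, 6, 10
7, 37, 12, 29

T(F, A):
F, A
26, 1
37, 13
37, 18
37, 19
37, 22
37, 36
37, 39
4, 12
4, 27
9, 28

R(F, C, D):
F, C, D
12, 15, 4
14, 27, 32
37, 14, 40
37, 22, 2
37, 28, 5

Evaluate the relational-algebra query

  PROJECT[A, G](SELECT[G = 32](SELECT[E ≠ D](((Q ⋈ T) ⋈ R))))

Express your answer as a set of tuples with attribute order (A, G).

{(13, 32), (18, 32), (19, 32), (22, 32), (36, 32), (39, 32)}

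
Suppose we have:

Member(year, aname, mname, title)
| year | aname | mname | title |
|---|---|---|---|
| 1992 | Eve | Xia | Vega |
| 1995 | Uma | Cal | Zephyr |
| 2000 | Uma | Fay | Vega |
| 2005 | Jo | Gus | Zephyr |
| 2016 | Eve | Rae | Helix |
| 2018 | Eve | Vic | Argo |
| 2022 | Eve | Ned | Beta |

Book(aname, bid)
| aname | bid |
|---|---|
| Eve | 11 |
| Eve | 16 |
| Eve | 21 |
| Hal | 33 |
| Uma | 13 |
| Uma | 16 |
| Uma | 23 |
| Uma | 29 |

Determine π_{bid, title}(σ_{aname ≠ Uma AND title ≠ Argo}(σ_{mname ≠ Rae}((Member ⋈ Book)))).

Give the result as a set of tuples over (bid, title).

{(11, Beta), (11, Vega), (16, Beta), (16, Vega), (21, Beta), (21, Vega)}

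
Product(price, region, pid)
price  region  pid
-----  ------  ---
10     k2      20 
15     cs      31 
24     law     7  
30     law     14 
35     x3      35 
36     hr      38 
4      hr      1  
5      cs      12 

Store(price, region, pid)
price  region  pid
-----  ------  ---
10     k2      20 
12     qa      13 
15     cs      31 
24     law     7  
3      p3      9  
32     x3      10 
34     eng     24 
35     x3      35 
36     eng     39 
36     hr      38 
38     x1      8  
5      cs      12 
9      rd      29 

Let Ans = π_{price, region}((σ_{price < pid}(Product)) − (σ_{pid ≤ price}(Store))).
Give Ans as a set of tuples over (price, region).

{(10, k2), (15, cs), (36, hr), (5, cs)}

Apply σ_{price < pid}; surviving tuples: {(10, k2, 20), (15, cs, 31), (36, hr, 38), (5, cs, 12)}
Apply σ_{pid ≤ price}; surviving tuples: {(24, law, 7), (32, x3, 10), (34, eng, 24), (35, x3, 35), (38, x1, 8)}
Taking the difference: {(10, k2, 20), (15, cs, 31), (36, hr, 38), (5, cs, 12)}
Projecting to price, region: {(10, k2), (15, cs), (36, hr), (5, cs)}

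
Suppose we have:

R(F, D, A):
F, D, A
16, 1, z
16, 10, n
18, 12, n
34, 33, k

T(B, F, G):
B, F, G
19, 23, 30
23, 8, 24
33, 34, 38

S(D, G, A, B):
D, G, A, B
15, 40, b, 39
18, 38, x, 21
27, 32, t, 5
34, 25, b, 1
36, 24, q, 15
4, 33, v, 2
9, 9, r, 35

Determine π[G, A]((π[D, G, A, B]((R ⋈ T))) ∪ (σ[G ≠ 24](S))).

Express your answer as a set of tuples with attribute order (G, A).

Joining R and T on F yields {(34, 33, k, 33, 38)}.
π[D, G, A, B]: project onto (D, G, A, B) → {(33, 38, k, 33)}
Filtering on G ≠ 24 leaves {(15, 40, b, 39), (18, 38, x, 21), (27, 32, t, 5), (34, 25, b, 1), (4, 33, v, 2), (9, 9, r, 35)}.
Union: {(33, 38, k, 33)} with {(15, 40, b, 39), (18, 38, x, 21), (27, 32, t, 5), (34, 25, b, 1), (4, 33, v, 2), (9, 9, r, 35)} → {(15, 40, b, 39), (18, 38, x, 21), (27, 32, t, 5), (33, 38, k, 33), (34, 25, b, 1), (4, 33, v, 2), (9, 9, r, 35)}
π[G, A]: project onto (G, A) → {(25, b), (32, t), (33, v), (38, k), (38, x), (40, b), (9, r)}

{(25, b), (32, t), (33, v), (38, k), (38, x), (40, b), (9, r)}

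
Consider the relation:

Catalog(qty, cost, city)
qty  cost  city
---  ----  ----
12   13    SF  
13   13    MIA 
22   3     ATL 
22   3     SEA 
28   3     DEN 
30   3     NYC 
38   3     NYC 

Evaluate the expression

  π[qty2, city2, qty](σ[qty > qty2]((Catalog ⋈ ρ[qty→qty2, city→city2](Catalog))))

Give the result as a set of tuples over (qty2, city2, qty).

{(12, SF, 13), (22, ATL, 28), (22, ATL, 30), (22, ATL, 38), (22, SEA, 28), (22, SEA, 30), (22, SEA, 38), (28, DEN, 30), (28, DEN, 38), (30, NYC, 38)}

ρ[qty→qty2, city→city2]: schema becomes (qty2, cost, city2); tuples unchanged.
Natural join on cost: {(12, 13, SF, 12, SF), (12, 13, SF, 13, MIA), (13, 13, MIA, 12, SF), (13, 13, MIA, 13, MIA), (22, 3, ATL, 22, ATL), (22, 3, ATL, 22, SEA), (22, 3, ATL, 28, DEN), (22, 3, ATL, 30, NYC), (22, 3, ATL, 38, NYC), (22, 3, SEA, 22, ATL), (22, 3, SEA, 22, SEA), (22, 3, SEA, 28, DEN), (22, 3, SEA, 30, NYC), (22, 3, SEA, 38, NYC), (28, 3, DEN, 22, ATL), (28, 3, DEN, 22, SEA), (28, 3, DEN, 28, DEN), (28, 3, DEN, 30, NYC), (28, 3, DEN, 38, NYC), (30, 3, NYC, 22, ATL), (30, 3, NYC, 22, SEA), (30, 3, NYC, 28, DEN), (30, 3, NYC, 30, NYC), (30, 3, NYC, 38, NYC), (38, 3, NYC, 22, ATL), (38, 3, NYC, 22, SEA), (38, 3, NYC, 28, DEN), (38, 3, NYC, 30, NYC), (38, 3, NYC, 38, NYC)}
Apply σ_{qty > qty2}; surviving tuples: {(13, 13, MIA, 12, SF), (28, 3, DEN, 22, ATL), (28, 3, DEN, 22, SEA), (30, 3, NYC, 22, ATL), (30, 3, NYC, 22, SEA), (30, 3, NYC, 28, DEN), (38, 3, NYC, 22, ATL), (38, 3, NYC, 22, SEA), (38, 3, NYC, 28, DEN), (38, 3, NYC, 30, NYC)}
π_{qty2, city2, qty} gives {(12, SF, 13), (22, ATL, 28), (22, ATL, 30), (22, ATL, 38), (22, SEA, 28), (22, SEA, 30), (22, SEA, 38), (28, DEN, 30), (28, DEN, 38), (30, NYC, 38)}.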